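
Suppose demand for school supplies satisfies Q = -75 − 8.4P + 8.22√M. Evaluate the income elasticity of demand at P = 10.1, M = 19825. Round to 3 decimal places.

0.580

At P = 10.1, M = 19825: Q = 997.547.
Holding P constant, ∂Q/∂M = 8.22/(2√M) = 0.0291901.
η_M = (∂Q/∂M)·(M/Q) = 0.0291901 × (19825/997.547) = 0.580.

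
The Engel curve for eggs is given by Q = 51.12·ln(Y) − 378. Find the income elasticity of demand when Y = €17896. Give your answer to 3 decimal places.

At Y = 17896: Q = 122.584.
dQ/dY = 51.12/Y = 0.0028565 at this income.
η = (dQ/dY)·(Y/Q) = 0.0028565 × (17896/122.584) = 0.417.

0.417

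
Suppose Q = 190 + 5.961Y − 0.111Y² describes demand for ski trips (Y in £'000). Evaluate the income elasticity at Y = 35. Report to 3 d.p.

At Y = 35: Q = 262.6600.
dQ/dY = 5.961 − 0.222Y = -1.80900.
η = (dQ/dY)·(Y/Q) = -1.80900 × (35/262.6600) = -0.241.

-0.241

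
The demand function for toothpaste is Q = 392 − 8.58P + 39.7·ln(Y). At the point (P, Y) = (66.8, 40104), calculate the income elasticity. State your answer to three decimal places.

0.166

At P = 66.8, Y = 40104: Q = 239.645.
Holding P constant, ∂Q/∂Y = 39.7/Y = 0.000989926.
η_Y = (∂Q/∂Y)·(Y/Q) = 0.000989926 × (40104/239.645) = 0.166.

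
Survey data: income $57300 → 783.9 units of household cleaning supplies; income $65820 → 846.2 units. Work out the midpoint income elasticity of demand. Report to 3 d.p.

ΔQ = 846.2 − 783.9 = 62.3; midpoint Q̄ = (783.9 + 846.2)/2 = 815.05.
ΔI = 65820 − 57300 = 8520; midpoint Ī = (57300 + 65820)/2 = 61560.
η = (ΔQ/Q̄) ÷ (ΔI/Ī) = (62.3/815.05) ÷ (8520/61560) = 0.552.

0.552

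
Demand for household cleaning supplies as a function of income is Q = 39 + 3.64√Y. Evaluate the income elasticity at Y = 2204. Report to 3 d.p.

At Y = 2204: Q = 209.886.
dQ/dY = 3.64/(2√Y) = 0.0387673 at this income.
η = (dQ/dY)·(Y/Q) = 0.0387673 × (2204/209.886) = 0.407.

0.407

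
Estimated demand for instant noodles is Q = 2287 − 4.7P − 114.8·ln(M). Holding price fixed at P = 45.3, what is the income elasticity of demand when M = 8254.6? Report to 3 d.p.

-0.111

At P = 45.3, M = 8254.6: Q = 1038.763.
Holding P constant, ∂Q/∂M = -114.8/M = -0.0139074.
η_M = (∂Q/∂M)·(M/Q) = -0.0139074 × (8254.6/1038.763) = -0.111.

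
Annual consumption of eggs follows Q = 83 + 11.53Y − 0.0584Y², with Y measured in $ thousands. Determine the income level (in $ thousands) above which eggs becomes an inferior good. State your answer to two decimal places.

dQ/dY = 11.53 − 0.1168Y.
The good is inferior where dQ/dY < 0. Setting dQ/dY = 0 gives Y = 11.53 / 0.1168 = 98.72.

98.72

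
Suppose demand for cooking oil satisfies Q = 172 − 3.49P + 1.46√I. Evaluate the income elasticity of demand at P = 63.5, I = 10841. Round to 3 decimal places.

0.742

At P = 63.5, I = 10841: Q = 102.400.
Holding P constant, ∂Q/∂I = 1.46/(2√I) = 0.00701113.
η_I = (∂Q/∂I)·(I/Q) = 0.00701113 × (10841/102.400) = 0.742.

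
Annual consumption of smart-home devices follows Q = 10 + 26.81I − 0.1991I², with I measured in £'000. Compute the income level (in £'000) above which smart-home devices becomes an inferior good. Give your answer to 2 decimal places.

67.33

dQ/dI = 26.81 − 0.3982I.
The good is inferior where dQ/dI < 0. Setting dQ/dI = 0 gives I = 26.81 / 0.3982 = 67.33.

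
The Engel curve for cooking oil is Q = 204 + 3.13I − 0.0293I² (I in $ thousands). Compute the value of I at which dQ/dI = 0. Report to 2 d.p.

53.41

dQ/dI = 3.13 − 0.0586I.
The good is inferior where dQ/dI < 0. Setting dQ/dI = 0 gives I = 3.13 / 0.0586 = 53.41.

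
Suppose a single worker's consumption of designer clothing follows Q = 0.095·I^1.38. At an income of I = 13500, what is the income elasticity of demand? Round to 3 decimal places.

For Q = A·I^β the income elasticity is constant and equal to β.
Here β = 1.38, so η = 1.380.

1.380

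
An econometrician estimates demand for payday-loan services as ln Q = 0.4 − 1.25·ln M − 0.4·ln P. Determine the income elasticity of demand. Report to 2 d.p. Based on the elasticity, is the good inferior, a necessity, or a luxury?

-1.25 (inferior good)

In a log-linear demand, the coefficient on ln M is the income elasticity.
So η = -1.25.
η < 0 ⇒ inferior good.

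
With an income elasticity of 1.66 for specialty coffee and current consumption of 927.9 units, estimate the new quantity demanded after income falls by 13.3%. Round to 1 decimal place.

%ΔQ ≈ η × %ΔI = 1.66 × (-13.3%) = -22.078%.
New Q ≈ 927.9 × (1 − 0.22078) = 723.0.

723.0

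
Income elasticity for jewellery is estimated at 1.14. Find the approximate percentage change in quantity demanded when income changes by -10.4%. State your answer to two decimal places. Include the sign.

%ΔQ ≈ η × %ΔI = 1.14 × (-10.4%) = -11.86%.

-11.86%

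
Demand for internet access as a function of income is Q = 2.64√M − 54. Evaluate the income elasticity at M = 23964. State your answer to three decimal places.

0.576

At M = 23964: Q = 354.680.
dQ/dM = 2.64/(2√M) = 0.00852696 at this income.
η = (dQ/dM)·(M/Q) = 0.00852696 × (23964/354.680) = 0.576.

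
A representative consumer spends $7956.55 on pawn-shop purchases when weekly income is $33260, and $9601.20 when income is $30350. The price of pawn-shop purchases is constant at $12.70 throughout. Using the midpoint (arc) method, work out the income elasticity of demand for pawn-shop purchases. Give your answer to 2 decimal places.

With a constant price, Q₁ = 7956.55/12.70 = 626.500 and Q₂ = 9601.20/12.70 = 756.000 (equivalently, work directly with expenditure since P cancels).
Midpoint %ΔQ = (9601.20 − 7956.55)/8778.88 = 0.18734; midpoint %ΔI = (30350 − 33260)/31805 = -0.09150.
η = 0.18734 / -0.09150 = -2.05.

-2.05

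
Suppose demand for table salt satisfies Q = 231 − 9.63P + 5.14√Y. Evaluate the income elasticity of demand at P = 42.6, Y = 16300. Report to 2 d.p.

0.69

At P = 42.6, Y = 16300: Q = 476.993.
Holding P constant, ∂Q/∂Y = 5.14/(2√Y) = 0.0201298.
η_Y = (∂Q/∂Y)·(Y/Q) = 0.0201298 × (16300/476.993) = 0.69.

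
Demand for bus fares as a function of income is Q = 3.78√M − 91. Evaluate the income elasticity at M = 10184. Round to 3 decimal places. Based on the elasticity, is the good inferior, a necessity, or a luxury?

At M = 10184: Q = 290.462.
dQ/dM = 3.78/(2√M) = 0.0187285 at this income.
η = (dQ/dM)·(M/Q) = 0.0187285 × (10184/290.462) = 0.657.
Since 0 < η < 1, the good is a necessity.

0.657 (necessity)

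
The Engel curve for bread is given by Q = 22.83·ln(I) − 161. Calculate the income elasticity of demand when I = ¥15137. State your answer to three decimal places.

At I = 15137: Q = 58.736.
dQ/dI = 22.83/I = 0.00150822 at this income.
η = (dQ/dI)·(I/Q) = 0.00150822 × (15137/58.736) = 0.389.

0.389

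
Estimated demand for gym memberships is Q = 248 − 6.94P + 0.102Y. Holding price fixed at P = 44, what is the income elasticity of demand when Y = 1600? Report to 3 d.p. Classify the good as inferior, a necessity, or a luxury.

At P = 44, Y = 1600: Q = 105.840.
Holding P constant, ∂Q/∂Y = 0.102.
η_Y = (∂Q/∂Y)·(Y/Q) = 0.102 × (1600/105.840) = 1.542.
Since η > 1, this is a luxury.

1.542 (luxury)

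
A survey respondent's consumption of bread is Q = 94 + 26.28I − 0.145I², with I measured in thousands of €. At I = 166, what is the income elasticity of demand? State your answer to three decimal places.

At I = 166: Q = 460.8600.
dQ/dI = 26.28 − 0.29I = -21.86000.
η = (dQ/dI)·(I/Q) = -21.86000 × (166/460.8600) = -7.874.

-7.874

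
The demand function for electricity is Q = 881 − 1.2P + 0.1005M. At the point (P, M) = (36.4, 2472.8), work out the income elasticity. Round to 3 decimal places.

At P = 36.4, M = 2472.8: Q = 1085.836.
Holding P constant, ∂Q/∂M = 0.1005.
η_M = (∂Q/∂M)·(M/Q) = 0.1005 × (2472.8/1085.836) = 0.229.

0.229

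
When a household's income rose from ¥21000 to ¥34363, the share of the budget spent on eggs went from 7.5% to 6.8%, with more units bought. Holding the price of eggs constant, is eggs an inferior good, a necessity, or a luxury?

necessity

Quantity rises but the budget share falls as income rises, so 0 < η < 1.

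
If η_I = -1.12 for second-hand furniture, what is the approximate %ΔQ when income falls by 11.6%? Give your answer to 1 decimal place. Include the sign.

13.0%

%ΔQ ≈ η × %ΔI = -1.12 × (-11.6%) = 13.0%.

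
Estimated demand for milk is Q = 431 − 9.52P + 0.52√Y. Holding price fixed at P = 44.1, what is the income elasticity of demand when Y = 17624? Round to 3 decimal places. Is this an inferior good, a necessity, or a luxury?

At P = 44.1, Y = 17624: Q = 80.201.
Holding P constant, ∂Q/∂Y = 0.52/(2√Y) = 0.00195849.
η_Y = (∂Q/∂Y)·(Y/Q) = 0.00195849 × (17624/80.201) = 0.430.
Since 0 < η < 1, this is a necessity.

0.430 (necessity)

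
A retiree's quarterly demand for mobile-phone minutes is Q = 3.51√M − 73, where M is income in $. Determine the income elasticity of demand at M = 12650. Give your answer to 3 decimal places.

At M = 12650: Q = 321.777.
dQ/dM = 3.51/(2√M) = 0.0156039 at this income.
η = (dQ/dM)·(M/Q) = 0.0156039 × (12650/321.777) = 0.613.

0.613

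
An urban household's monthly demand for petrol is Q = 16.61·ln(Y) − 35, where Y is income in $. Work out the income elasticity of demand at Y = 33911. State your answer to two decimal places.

At Y = 33911: Q = 138.267.
dQ/dY = 16.61/Y = 0.000489812 at this income.
η = (dQ/dY)·(Y/Q) = 0.000489812 × (33911/138.267) = 0.12.

0.12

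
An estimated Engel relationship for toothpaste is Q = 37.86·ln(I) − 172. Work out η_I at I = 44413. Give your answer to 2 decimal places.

0.16

At I = 44413: Q = 233.151.
dQ/dI = 37.86/I = 0.000852453 at this income.
η = (dQ/dI)·(I/Q) = 0.000852453 × (44413/233.151) = 0.16.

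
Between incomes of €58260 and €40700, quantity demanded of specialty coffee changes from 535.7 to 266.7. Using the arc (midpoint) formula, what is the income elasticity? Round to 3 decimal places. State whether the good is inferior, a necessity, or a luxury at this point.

1.889 (luxury)

ΔQ = 266.7 − 535.7 = -269; midpoint Q̄ = (535.7 + 266.7)/2 = 401.2.
ΔI = 40700 − 58260 = -17560; midpoint Ī = (58260 + 40700)/2 = 49480.
η = (ΔQ/Q̄) ÷ (ΔI/Ī) = (-269/401.2) ÷ (-17560/49480) = 1.889.
η > 1 ⇒ luxury.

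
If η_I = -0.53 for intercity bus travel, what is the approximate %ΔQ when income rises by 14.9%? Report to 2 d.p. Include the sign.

-7.90%

%ΔQ ≈ η × %ΔI = -0.53 × 14.9% = -7.90%.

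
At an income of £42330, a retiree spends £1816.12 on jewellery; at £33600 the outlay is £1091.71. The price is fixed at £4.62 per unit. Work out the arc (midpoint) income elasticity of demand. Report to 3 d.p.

With a constant price, Q₁ = 1816.12/4.62 = 393.100 and Q₂ = 1091.71/4.62 = 236.301 (equivalently, work directly with expenditure since P cancels).
Midpoint %ΔQ = (1091.71 − 1816.12)/1453.92 = -0.49825; midpoint %ΔI = (33600 − 42330)/37965 = -0.22995.
η = -0.49825 / -0.22995 = 2.167.

2.167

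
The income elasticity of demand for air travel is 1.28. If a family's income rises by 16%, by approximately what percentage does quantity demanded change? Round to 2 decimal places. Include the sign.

20.48%

%ΔQ ≈ η × %ΔI = 1.28 × 16% = 20.48%.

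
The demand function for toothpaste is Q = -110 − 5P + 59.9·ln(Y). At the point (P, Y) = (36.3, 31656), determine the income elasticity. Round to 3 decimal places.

At P = 36.3, Y = 31656: Q = 329.225.
Holding P constant, ∂Q/∂Y = 59.9/Y = 0.00189222.
η_Y = (∂Q/∂Y)·(Y/Q) = 0.00189222 × (31656/329.225) = 0.182.

0.182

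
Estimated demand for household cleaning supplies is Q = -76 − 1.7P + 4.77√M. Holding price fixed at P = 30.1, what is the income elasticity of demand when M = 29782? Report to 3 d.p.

0.591

At P = 30.1, M = 29782: Q = 696.011.
Holding P constant, ∂Q/∂M = 4.77/(2√M) = 0.0138201.
η_M = (∂Q/∂M)·(M/Q) = 0.0138201 × (29782/696.011) = 0.591.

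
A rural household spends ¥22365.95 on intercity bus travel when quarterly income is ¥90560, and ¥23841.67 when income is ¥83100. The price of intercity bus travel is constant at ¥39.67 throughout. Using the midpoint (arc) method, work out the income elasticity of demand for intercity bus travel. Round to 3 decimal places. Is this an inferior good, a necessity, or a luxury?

-0.743 (inferior good)

With a constant price, Q₁ = 22365.95/39.67 = 563.800 and Q₂ = 23841.67/39.67 = 601.000 (equivalently, work directly with expenditure since P cancels).
Midpoint %ΔQ = (23841.67 − 22365.95)/23103.81 = 0.06387; midpoint %ΔI = (83100 − 90560)/86830 = -0.08592.
η = 0.06387 / -0.08592 = -0.743.
η < 0 ⇒ inferior good.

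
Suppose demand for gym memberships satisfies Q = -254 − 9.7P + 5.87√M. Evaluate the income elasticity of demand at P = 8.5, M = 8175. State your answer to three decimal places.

1.366

At P = 8.5, M = 8175: Q = 194.290.
Holding P constant, ∂Q/∂M = 5.87/(2√M) = 0.0324612.
η_M = (∂Q/∂M)·(M/Q) = 0.0324612 × (8175/194.290) = 1.366.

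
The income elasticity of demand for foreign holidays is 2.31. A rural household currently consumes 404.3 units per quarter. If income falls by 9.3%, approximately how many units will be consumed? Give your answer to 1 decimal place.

%ΔQ ≈ η × %ΔI = 2.31 × (-9.3%) = -21.483%.
New Q ≈ 404.3 × (1 − 0.21483) = 317.4.

317.4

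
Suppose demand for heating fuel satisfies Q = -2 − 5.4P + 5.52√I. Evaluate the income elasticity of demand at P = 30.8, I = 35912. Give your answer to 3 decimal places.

At P = 30.8, I = 35912: Q = 877.745.
Holding P constant, ∂Q/∂I = 5.52/(2√I) = 0.0145643.
η_I = (∂Q/∂I)·(I/Q) = 0.0145643 × (35912/877.745) = 0.596.

0.596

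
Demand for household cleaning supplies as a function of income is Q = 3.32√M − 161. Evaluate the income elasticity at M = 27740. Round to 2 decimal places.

0.71

At M = 27740: Q = 391.957.
dQ/dM = 3.32/(2√M) = 0.00996678 at this income.
η = (dQ/dM)·(M/Q) = 0.00996678 × (27740/391.957) = 0.71.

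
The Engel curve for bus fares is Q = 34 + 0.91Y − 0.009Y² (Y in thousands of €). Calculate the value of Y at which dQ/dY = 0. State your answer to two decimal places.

dQ/dY = 0.91 − 0.018Y.
The good is inferior where dQ/dY < 0. Setting dQ/dY = 0 gives Y = 0.91 / 0.018 = 50.56.

50.56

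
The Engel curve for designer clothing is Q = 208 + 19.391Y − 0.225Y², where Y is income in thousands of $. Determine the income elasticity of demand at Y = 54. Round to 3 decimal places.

At Y = 54: Q = 599.0140.
dQ/dY = 19.391 − 0.45Y = -4.90900.
η = (dQ/dY)·(Y/Q) = -4.90900 × (54/599.0140) = -0.443.

-0.443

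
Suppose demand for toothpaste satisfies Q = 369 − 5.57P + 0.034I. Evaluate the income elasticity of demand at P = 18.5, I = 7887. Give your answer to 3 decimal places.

At P = 18.5, I = 7887: Q = 534.113.
Holding P constant, ∂Q/∂I = 0.034.
η_I = (∂Q/∂I)·(I/Q) = 0.034 × (7887/534.113) = 0.502.

0.502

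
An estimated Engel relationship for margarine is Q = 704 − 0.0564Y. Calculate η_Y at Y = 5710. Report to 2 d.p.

At Y = 5710: Q = 381.956.
dQ/dY = −0.0564.
η = (dQ/dY)·(Y/Q) = -0.0564 × (5710/381.956) = -0.84.

-0.84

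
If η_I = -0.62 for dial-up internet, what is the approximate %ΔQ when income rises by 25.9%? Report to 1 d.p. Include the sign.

-16.1%

%ΔQ ≈ η × %ΔI = -0.62 × 25.9% = -16.1%.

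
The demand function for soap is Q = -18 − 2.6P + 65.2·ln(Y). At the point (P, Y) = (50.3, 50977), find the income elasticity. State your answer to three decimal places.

0.117

At P = 50.3, Y = 50977: Q = 557.931.
Holding P constant, ∂Q/∂Y = 65.2/Y = 0.00127901.
η_Y = (∂Q/∂Y)·(Y/Q) = 0.00127901 × (50977/557.931) = 0.117.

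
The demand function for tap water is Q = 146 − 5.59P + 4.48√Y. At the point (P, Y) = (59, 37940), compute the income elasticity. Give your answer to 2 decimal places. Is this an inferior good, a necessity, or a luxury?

At P = 59, Y = 37940: Q = 688.813.
Holding P constant, ∂Q/∂Y = 4.48/(2√Y) = 0.0115.
η_Y = (∂Q/∂Y)·(Y/Q) = 0.0115 × (37940/688.813) = 0.63.
Since 0 < η < 1, this is a necessity.

0.63 (necessity)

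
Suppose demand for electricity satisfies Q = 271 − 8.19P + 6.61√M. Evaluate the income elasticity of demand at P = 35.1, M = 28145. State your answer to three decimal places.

0.508

At P = 35.1, M = 28145: Q = 1092.456.
Holding P constant, ∂Q/∂M = 6.61/(2√M) = 0.0197002.
η_M = (∂Q/∂M)·(M/Q) = 0.0197002 × (28145/1092.456) = 0.508.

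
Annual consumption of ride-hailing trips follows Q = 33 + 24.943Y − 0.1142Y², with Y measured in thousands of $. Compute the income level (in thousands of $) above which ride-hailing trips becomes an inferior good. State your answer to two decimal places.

109.21

dQ/dY = 24.943 − 0.2284Y.
The good is inferior where dQ/dY < 0. Setting dQ/dY = 0 gives Y = 24.943 / 0.2284 = 109.21.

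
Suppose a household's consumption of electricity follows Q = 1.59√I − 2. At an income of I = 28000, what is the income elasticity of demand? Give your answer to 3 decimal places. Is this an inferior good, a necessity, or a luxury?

At I = 28000: Q = 264.058.
dQ/dI = 1.59/(2√I) = 0.00475103 at this income.
η = (dQ/dI)·(I/Q) = 0.00475103 × (28000/264.058) = 0.504.
Since 0 < η < 1, the good is a necessity.

0.504 (necessity)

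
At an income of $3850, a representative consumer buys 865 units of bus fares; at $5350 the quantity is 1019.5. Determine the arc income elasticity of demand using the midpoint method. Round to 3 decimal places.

0.503

ΔQ = 1019.5 − 865 = 154.5; midpoint Q̄ = (865 + 1019.5)/2 = 942.25.
ΔI = 5350 − 3850 = 1500; midpoint Ī = (3850 + 5350)/2 = 4600.
η = (ΔQ/Q̄) ÷ (ΔI/Ī) = (154.5/942.25) ÷ (1500/4600) = 0.503.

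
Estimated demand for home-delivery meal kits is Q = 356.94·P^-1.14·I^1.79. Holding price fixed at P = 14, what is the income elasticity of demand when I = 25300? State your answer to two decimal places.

For a multiplicative demand Q = A·P^α·I^β, the income elasticity is β everywhere.
Here β = 1.79, so η = 1.79.

1.79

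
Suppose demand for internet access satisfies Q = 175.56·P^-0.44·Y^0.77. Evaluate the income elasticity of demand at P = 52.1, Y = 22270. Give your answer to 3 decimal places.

For a multiplicative demand Q = A·P^α·Y^β, the income elasticity is β everywhere.
Here β = 0.77, so η = 0.770.

0.770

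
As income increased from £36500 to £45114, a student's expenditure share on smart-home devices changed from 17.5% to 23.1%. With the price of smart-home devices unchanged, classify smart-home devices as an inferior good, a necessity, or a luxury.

luxury

The budget share rises as income rises, so η > 1.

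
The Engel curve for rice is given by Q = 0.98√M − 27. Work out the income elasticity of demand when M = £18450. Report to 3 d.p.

0.627

At M = 18450: Q = 106.114.
dQ/dM = 0.98/(2√M) = 0.00360743 at this income.
η = (dQ/dM)·(M/Q) = 0.00360743 × (18450/106.114) = 0.627.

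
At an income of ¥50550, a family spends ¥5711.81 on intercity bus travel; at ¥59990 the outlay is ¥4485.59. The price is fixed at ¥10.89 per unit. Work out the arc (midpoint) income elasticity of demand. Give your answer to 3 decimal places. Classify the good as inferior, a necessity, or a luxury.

-1.408 (inferior good)

With a constant price, Q₁ = 5711.81/10.89 = 524.500 and Q₂ = 4485.59/10.89 = 411.900 (equivalently, work directly with expenditure since P cancels).
Midpoint %ΔQ = (4485.59 − 5711.81)/5098.70 = -0.24050; midpoint %ΔI = (59990 − 50550)/55270 = 0.17080.
η = -0.24050 / 0.17080 = -1.408.
η < 0 ⇒ inferior good.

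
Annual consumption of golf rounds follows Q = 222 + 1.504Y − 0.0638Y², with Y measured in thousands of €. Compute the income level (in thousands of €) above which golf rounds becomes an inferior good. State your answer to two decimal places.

11.79

dQ/dY = 1.504 − 0.1276Y.
The good is inferior where dQ/dY < 0. Setting dQ/dY = 0 gives Y = 1.504 / 0.1276 = 11.79.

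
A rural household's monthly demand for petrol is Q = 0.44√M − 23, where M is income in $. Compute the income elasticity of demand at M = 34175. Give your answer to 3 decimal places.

0.697

At M = 34175: Q = 58.341.
dQ/dM = 0.44/(2√M) = 0.00119006 at this income.
η = (dQ/dM)·(M/Q) = 0.00119006 × (34175/58.341) = 0.697.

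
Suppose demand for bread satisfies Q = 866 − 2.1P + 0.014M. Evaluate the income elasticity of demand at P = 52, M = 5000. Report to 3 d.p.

0.085

At P = 52, M = 5000: Q = 826.800.
Holding P constant, ∂Q/∂M = 0.014.
η_M = (∂Q/∂M)·(M/Q) = 0.014 × (5000/826.800) = 0.085.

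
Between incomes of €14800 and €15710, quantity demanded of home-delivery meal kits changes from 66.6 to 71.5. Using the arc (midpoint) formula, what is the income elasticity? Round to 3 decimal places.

1.190

ΔQ = 71.5 − 66.6 = 4.9; midpoint Q̄ = (66.6 + 71.5)/2 = 69.05.
ΔI = 15710 − 14800 = 910; midpoint Ī = (14800 + 15710)/2 = 15255.
η = (ΔQ/Q̄) ÷ (ΔI/Ī) = (4.9/69.05) ÷ (910/15255) = 1.190.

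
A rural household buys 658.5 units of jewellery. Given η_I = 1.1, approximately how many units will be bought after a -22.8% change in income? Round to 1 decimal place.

%ΔQ ≈ η × %ΔI = 1.1 × (-22.8%) = -25.08%.
New Q ≈ 658.5 × (1 − 0.2508) = 493.3.

493.3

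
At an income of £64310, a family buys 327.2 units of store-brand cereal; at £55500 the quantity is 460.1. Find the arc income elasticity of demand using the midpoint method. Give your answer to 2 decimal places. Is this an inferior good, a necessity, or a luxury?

-2.30 (inferior good)

ΔQ = 460.1 − 327.2 = 132.9; midpoint Q̄ = (327.2 + 460.1)/2 = 393.65.
ΔI = 55500 − 64310 = -8810; midpoint Ī = (64310 + 55500)/2 = 59905.
η = (ΔQ/Q̄) ÷ (ΔI/Ī) = (132.9/393.65) ÷ (-8810/59905) = -2.30.
η < 0 ⇒ inferior good.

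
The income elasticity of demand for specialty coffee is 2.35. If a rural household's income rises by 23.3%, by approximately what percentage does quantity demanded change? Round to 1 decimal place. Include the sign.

54.8%

%ΔQ ≈ η × %ΔI = 2.35 × 23.3% = 54.8%.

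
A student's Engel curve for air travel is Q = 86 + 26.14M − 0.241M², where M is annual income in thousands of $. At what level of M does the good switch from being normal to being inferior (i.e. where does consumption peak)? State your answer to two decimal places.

54.23

dQ/dM = 26.14 − 0.482M.
The good is inferior where dQ/dM < 0. Setting dQ/dM = 0 gives M = 26.14 / 0.482 = 54.23.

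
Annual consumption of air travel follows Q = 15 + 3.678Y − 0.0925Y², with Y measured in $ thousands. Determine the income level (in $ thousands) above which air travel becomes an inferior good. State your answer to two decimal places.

19.88

dQ/dY = 3.678 − 0.185Y.
The good is inferior where dQ/dY < 0. Setting dQ/dY = 0 gives Y = 3.678 / 0.185 = 19.88.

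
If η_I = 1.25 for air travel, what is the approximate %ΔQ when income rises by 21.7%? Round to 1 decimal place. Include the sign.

%ΔQ ≈ η × %ΔI = 1.25 × 21.7% = 27.1%.

27.1%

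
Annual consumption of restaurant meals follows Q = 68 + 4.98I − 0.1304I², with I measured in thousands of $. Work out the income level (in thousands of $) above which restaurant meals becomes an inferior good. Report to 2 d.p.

dQ/dI = 4.98 − 0.2608I.
The good is inferior where dQ/dI < 0. Setting dQ/dI = 0 gives I = 4.98 / 0.2608 = 19.10.

19.10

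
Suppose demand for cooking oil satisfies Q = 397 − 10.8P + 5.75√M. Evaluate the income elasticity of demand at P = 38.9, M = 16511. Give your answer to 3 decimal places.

0.516

At P = 38.9, M = 16511: Q = 715.727.
Holding P constant, ∂Q/∂M = 5.75/(2√M) = 0.0223744.
η_M = (∂Q/∂M)·(M/Q) = 0.0223744 × (16511/715.727) = 0.516.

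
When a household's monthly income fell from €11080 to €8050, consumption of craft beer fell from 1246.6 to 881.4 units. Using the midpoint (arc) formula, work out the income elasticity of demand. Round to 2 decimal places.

ΔQ = 881.4 − 1246.6 = -365.2; midpoint Q̄ = (1246.6 + 881.4)/2 = 1064.
ΔI = 8050 − 11080 = -3030; midpoint Ī = (11080 + 8050)/2 = 9565.
η = (ΔQ/Q̄) ÷ (ΔI/Ī) = (-365.2/1064) ÷ (-3030/9565) = 1.08.

1.08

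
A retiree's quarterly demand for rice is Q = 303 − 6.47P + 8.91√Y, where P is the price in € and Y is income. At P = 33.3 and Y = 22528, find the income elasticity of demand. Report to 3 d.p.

At P = 33.3, Y = 22528: Q = 1424.880.
Holding P constant, ∂Q/∂Y = 8.91/(2√Y) = 0.0296815.
η_Y = (∂Q/∂Y)·(Y/Q) = 0.0296815 × (22528/1424.880) = 0.469.

0.469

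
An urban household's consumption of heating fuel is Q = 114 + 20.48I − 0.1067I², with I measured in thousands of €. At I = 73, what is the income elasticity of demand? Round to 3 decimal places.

0.344

At I = 73: Q = 1040.4357.
dQ/dI = 20.48 − 0.2134I = 4.90180.
η = (dQ/dI)·(I/Q) = 4.90180 × (73/1040.4357) = 0.344.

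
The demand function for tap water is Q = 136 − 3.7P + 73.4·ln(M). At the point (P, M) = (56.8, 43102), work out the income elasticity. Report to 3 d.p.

At P = 56.8, M = 43102: Q = 709.115.
Holding P constant, ∂Q/∂M = 73.4/M = 0.00170294.
η_M = (∂Q/∂M)·(M/Q) = 0.00170294 × (43102/709.115) = 0.104.

0.104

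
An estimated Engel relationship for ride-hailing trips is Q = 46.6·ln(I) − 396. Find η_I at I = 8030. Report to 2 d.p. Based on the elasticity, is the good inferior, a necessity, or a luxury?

At I = 8030: Q = 22.978.
dQ/dI = 46.6/I = 0.00580324 at this income.
η = (dQ/dI)·(I/Q) = 0.00580324 × (8030/22.978) = 2.03.
Since η > 1, the good is a luxury.

2.03 (luxury)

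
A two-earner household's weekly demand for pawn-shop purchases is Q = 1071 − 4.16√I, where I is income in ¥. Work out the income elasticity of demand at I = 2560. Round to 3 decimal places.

At I = 2560: Q = 860.519.
dQ/dI = -4.16/(2√I) = -0.0411096 at this income.
η = (dQ/dI)·(I/Q) = -0.0411096 × (2560/860.519) = -0.122.

-0.122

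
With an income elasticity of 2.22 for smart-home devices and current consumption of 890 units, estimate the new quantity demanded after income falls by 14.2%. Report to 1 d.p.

609.4

%ΔQ ≈ η × %ΔI = 2.22 × (-14.2%) = -31.524%.
New Q ≈ 890 × (1 − 0.31524) = 609.4.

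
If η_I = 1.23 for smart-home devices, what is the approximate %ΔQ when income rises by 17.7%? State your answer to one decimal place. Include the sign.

%ΔQ ≈ η × %ΔI = 1.23 × 17.7% = 21.8%.

21.8%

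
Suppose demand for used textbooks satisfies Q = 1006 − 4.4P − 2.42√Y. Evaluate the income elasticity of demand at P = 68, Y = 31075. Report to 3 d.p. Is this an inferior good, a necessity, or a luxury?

-0.761 (inferior good)

At P = 68, Y = 31075: Q = 280.200.
Holding P constant, ∂Q/∂Y = -2.42/(2√Y) = -0.00686404.
η_Y = (∂Q/∂Y)·(Y/Q) = -0.00686404 × (31075/280.200) = -0.761.
Since η < 0, this is an inferior good.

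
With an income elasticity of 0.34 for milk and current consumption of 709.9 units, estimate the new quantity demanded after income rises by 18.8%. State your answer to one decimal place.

755.3

%ΔQ ≈ η × %ΔI = 0.34 × 18.8% = 6.392%.
New Q ≈ 709.9 × (1 + 0.06392) = 755.3.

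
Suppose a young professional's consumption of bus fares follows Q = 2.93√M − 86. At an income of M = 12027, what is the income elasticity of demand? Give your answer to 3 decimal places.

0.683

At M = 12027: Q = 235.326.
dQ/dM = 2.93/(2√M) = 0.0133585 at this income.
η = (dQ/dM)·(M/Q) = 0.0133585 × (12027/235.326) = 0.683.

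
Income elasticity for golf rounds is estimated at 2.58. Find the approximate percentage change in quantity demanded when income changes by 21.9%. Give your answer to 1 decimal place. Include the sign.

56.5%

%ΔQ ≈ η × %ΔI = 2.58 × 21.9% = 56.5%.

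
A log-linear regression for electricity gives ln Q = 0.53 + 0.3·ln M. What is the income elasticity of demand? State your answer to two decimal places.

In a log-linear demand, the coefficient on ln M is the income elasticity.
So η = 0.30.

0.30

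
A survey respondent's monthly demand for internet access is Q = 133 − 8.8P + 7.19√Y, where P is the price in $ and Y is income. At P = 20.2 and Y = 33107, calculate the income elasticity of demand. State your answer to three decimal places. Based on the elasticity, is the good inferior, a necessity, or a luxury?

0.518 (necessity)

At P = 20.2, Y = 33107: Q = 1263.484.
Holding P constant, ∂Q/∂Y = 7.19/(2√Y) = 0.0197578.
η_Y = (∂Q/∂Y)·(Y/Q) = 0.0197578 × (33107/1263.484) = 0.518.
Since 0 < η < 1, this is a necessity.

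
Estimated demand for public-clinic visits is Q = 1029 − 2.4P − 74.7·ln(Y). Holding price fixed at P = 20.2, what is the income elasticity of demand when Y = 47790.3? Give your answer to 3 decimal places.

-0.425

At P = 20.2, Y = 47790.3: Q = 175.659.
Holding P constant, ∂Q/∂Y = -74.7/Y = -0.00156308.
η_Y = (∂Q/∂Y)·(Y/Q) = -0.00156308 × (47790.3/175.659) = -0.425.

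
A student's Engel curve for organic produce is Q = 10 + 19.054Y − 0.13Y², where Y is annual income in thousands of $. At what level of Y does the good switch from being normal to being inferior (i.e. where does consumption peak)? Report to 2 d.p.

73.28

dQ/dY = 19.054 − 0.26Y.
The good is inferior where dQ/dY < 0. Setting dQ/dY = 0 gives Y = 19.054 / 0.26 = 73.28.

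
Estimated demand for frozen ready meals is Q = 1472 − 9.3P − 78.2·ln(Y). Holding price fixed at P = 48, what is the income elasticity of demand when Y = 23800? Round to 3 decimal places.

At P = 48, Y = 23800: Q = 237.544.
Holding P constant, ∂Q/∂Y = -78.2/Y = -0.00328571.
η_Y = (∂Q/∂Y)·(Y/Q) = -0.00328571 × (23800/237.544) = -0.329.

-0.329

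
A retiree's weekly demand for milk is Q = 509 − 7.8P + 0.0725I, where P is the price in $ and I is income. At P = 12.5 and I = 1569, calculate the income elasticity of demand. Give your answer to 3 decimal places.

At P = 12.5, I = 1569: Q = 525.253.
Holding P constant, ∂Q/∂I = 0.0725.
η_I = (∂Q/∂I)·(I/Q) = 0.0725 × (1569/525.253) = 0.217.

0.217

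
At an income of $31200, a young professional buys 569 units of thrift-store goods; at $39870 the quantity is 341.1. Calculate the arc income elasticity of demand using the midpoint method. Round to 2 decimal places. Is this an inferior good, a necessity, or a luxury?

ΔQ = 341.1 − 569 = -227.9; midpoint Q̄ = (569 + 341.1)/2 = 455.05.
ΔI = 39870 − 31200 = 8670; midpoint Ī = (31200 + 39870)/2 = 35535.
η = (ΔQ/Q̄) ÷ (ΔI/Ī) = (-227.9/455.05) ÷ (8670/35535) = -2.05.
η < 0 ⇒ inferior good.

-2.05 (inferior good)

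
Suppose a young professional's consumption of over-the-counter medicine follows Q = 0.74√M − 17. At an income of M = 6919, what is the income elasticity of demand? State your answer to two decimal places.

At M = 6919: Q = 44.554.
dQ/dM = 0.74/(2√M) = 0.00444816 at this income.
η = (dQ/dM)·(M/Q) = 0.00444816 × (6919/44.554) = 0.69.

0.69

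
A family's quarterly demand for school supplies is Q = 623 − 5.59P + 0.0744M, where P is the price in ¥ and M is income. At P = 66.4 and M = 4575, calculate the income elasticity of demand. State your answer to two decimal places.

At P = 66.4, M = 4575: Q = 592.204.
Holding P constant, ∂Q/∂M = 0.0744.
η_M = (∂Q/∂M)·(M/Q) = 0.0744 × (4575/592.204) = 0.57.

0.57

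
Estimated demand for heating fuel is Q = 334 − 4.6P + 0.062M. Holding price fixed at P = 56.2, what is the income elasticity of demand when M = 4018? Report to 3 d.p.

0.767

At P = 56.2, M = 4018: Q = 324.596.
Holding P constant, ∂Q/∂M = 0.062.
η_M = (∂Q/∂M)·(M/Q) = 0.062 × (4018/324.596) = 0.767.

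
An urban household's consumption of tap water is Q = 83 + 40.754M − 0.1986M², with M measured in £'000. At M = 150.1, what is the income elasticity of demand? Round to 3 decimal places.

-1.641

At M = 150.1: Q = 1725.7154.
dQ/dM = 40.754 − 0.3972M = -18.86572.
η = (dQ/dM)·(M/Q) = -18.86572 × (150.1/1725.7154) = -1.641.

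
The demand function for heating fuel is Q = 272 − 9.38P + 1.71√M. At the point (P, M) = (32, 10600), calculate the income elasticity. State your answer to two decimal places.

At P = 32, M = 10600: Q = 147.895.
Holding P constant, ∂Q/∂M = 1.71/(2√M) = 0.00830449.
η_M = (∂Q/∂M)·(M/Q) = 0.00830449 × (10600/147.895) = 0.60.

0.60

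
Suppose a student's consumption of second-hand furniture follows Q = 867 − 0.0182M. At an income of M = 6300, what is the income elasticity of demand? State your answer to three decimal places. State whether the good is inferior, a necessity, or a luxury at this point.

-0.152 (inferior good)

At M = 6300: Q = 752.340.
dQ/dM = −0.0182.
η = (dQ/dM)·(M/Q) = -0.0182 × (6300/752.340) = -0.152.
Since η < 0, the good is an inferior good.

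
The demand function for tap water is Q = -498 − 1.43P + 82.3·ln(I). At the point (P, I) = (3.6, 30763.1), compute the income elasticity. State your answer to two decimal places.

0.24

At P = 3.6, I = 30763.1: Q = 347.346.
Holding P constant, ∂Q/∂I = 82.3/I = 0.00267528.
η_I = (∂Q/∂I)·(I/Q) = 0.00267528 × (30763.1/347.346) = 0.24.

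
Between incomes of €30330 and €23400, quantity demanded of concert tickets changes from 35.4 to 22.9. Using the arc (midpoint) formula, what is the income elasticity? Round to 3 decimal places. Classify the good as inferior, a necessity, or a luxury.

ΔQ = 22.9 − 35.4 = -12.5; midpoint Q̄ = (35.4 + 22.9)/2 = 29.15.
ΔI = 23400 − 30330 = -6930; midpoint Ī = (30330 + 23400)/2 = 26865.
η = (ΔQ/Q̄) ÷ (ΔI/Ī) = (-12.5/29.15) ÷ (-6930/26865) = 1.662.
η > 1 ⇒ luxury.

1.662 (luxury)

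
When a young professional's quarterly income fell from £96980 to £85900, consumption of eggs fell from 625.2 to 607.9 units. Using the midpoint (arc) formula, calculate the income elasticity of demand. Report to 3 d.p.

0.232

ΔQ = 607.9 − 625.2 = -17.3; midpoint Q̄ = (625.2 + 607.9)/2 = 616.55.
ΔI = 85900 − 96980 = -11080; midpoint Ī = (96980 + 85900)/2 = 91440.
η = (ΔQ/Q̄) ÷ (ΔI/Ī) = (-17.3/616.55) ÷ (-11080/91440) = 0.232.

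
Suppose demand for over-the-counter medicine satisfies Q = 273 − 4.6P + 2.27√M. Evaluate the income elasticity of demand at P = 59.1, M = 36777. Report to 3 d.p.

At P = 59.1, M = 36777: Q = 436.465.
Holding P constant, ∂Q/∂M = 2.27/(2√M) = 0.00591845.
η_M = (∂Q/∂M)·(M/Q) = 0.00591845 × (36777/436.465) = 0.499.

0.499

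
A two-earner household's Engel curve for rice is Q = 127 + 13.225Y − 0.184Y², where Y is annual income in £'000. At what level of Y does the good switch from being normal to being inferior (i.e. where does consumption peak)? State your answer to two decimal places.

dQ/dY = 13.225 − 0.368Y.
The good is inferior where dQ/dY < 0. Setting dQ/dY = 0 gives Y = 13.225 / 0.368 = 35.94.

35.94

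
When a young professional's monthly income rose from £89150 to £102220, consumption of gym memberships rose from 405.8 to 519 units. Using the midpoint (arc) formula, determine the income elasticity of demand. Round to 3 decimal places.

ΔQ = 519 − 405.8 = 113.2; midpoint Q̄ = (405.8 + 519)/2 = 462.4.
ΔI = 102220 − 89150 = 13070; midpoint Ī = (89150 + 102220)/2 = 95685.
η = (ΔQ/Q̄) ÷ (ΔI/Ī) = (113.2/462.4) ÷ (13070/95685) = 1.792.

1.792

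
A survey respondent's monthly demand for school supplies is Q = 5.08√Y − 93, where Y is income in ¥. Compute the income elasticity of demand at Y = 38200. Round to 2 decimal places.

0.55

At Y = 38200: Q = 899.877.
dQ/dY = 5.08/(2√Y) = 0.0129958 at this income.
η = (dQ/dY)·(Y/Q) = 0.0129958 × (38200/899.877) = 0.55.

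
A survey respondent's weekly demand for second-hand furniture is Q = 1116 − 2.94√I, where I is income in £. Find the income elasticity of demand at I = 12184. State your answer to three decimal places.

At I = 12184: Q = 791.479.
dQ/dI = -2.94/(2√I) = -0.0133175 at this income.
η = (dQ/dI)·(I/Q) = -0.0133175 × (12184/791.479) = -0.205.

-0.205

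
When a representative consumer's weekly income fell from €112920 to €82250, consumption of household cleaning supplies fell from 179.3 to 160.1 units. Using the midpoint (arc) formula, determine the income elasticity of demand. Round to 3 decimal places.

ΔQ = 160.1 − 179.3 = -19.2; midpoint Q̄ = (179.3 + 160.1)/2 = 169.7.
ΔI = 82250 − 112920 = -30670; midpoint Ī = (112920 + 82250)/2 = 97585.
η = (ΔQ/Q̄) ÷ (ΔI/Ī) = (-19.2/169.7) ÷ (-30670/97585) = 0.360.

0.360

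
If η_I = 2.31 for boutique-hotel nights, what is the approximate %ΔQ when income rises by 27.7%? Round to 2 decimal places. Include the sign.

63.99%

%ΔQ ≈ η × %ΔI = 2.31 × 27.7% = 63.99%.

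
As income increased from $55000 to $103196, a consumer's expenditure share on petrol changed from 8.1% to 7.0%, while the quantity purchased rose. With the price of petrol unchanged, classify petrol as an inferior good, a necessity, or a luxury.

necessity

Quantity rises but the budget share falls as income rises, so 0 < η < 1.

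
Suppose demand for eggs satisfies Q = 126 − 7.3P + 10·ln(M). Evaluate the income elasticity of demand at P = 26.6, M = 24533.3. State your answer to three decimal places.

At P = 26.6, M = 24533.3: Q = 32.898.
Holding P constant, ∂Q/∂M = 10/M = 0.000407609.
η_M = (∂Q/∂M)·(M/Q) = 0.000407609 × (24533.3/32.898) = 0.304.

0.304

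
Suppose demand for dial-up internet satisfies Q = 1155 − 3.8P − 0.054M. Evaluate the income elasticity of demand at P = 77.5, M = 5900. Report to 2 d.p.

At P = 77.5, M = 5900: Q = 541.900.
Holding P constant, ∂Q/∂M = −0.054.
η_M = (∂Q/∂M)·(M/Q) = -0.054 × (5900/541.900) = -0.59.

-0.59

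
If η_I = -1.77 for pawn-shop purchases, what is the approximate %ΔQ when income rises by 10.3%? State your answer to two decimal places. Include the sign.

-18.23%

%ΔQ ≈ η × %ΔI = -1.77 × 10.3% = -18.23%.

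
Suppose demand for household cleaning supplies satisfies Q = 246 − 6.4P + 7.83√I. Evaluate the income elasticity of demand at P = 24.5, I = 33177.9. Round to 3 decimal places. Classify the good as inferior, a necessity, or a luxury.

0.471 (necessity)

At P = 24.5, I = 33177.9: Q = 1515.419.
Holding P constant, ∂Q/∂I = 7.83/(2√I) = 0.0214935.
η_I = (∂Q/∂I)·(I/Q) = 0.0214935 × (33177.9/1515.419) = 0.471.
Since 0 < η < 1, this is a necessity.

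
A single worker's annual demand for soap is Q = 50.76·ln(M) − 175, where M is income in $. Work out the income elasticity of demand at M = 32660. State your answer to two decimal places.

0.14

At M = 32660: Q = 352.595.
dQ/dM = 50.76/M = 0.00155419 at this income.
η = (dQ/dM)·(M/Q) = 0.00155419 × (32660/352.595) = 0.14.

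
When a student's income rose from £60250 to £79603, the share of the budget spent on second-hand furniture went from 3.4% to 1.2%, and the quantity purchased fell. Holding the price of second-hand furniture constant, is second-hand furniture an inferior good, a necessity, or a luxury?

Quantity demanded falls as income rises, so η < 0.

inferior good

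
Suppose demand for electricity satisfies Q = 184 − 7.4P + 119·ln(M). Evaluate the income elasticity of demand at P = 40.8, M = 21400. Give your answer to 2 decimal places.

0.11

At P = 40.8, M = 21400: Q = 1068.646.
Holding P constant, ∂Q/∂M = 119/M = 0.00556075.
η_M = (∂Q/∂M)·(M/Q) = 0.00556075 × (21400/1068.646) = 0.11.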